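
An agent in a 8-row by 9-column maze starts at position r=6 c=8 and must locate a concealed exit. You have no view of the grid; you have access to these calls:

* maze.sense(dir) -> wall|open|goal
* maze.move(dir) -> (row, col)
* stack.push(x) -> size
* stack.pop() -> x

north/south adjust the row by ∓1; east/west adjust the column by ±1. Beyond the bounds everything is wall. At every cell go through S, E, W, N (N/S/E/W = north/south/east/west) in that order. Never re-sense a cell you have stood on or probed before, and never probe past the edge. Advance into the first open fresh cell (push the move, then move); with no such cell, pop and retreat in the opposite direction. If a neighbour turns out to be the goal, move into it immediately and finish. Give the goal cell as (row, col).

CALL maze.sense[south]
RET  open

CALL stack.push[south]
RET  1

CALL maze.move[south]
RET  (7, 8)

CALL maze.sense[west]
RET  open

CALL stack.push[west]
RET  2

CALL maze.move[west]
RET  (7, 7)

CALL maze.sense[west]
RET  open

CALL stack.push[west]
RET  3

CALL maze.move[west]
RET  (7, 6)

CALL maze.sense[west]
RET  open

CALL stack.push[west]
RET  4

CALL maze.move[west]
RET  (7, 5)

CALL maze.sense[west]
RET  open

CALL stack.push[west]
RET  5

CALL maze.move[west]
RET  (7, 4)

CALL maze.sense[west]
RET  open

CALL stack.push[west]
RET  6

CALL maze.move[west]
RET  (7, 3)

CALL maze.sense[west]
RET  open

CALL stack.push[west]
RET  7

CALL maze.move[west]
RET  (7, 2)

CALL maze.sense[west]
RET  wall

CALL maze.sense[north]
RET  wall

CALL stack.pop[]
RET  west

CALL maze.move[east]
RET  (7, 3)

CALL maze.sense[north]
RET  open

CALL stack.push[north]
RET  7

CALL maze.move[north]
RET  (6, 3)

CALL maze.sense[east]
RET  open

CALL stack.push[east]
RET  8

CALL maze.move[east]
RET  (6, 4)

CALL maze.sense[east]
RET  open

CALL stack.push[east]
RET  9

CALL maze.move[east]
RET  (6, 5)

CALL maze.sense[east]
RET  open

CALL stack.push[east]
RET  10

CALL maze.move[east]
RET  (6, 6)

CALL maze.sense[east]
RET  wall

CALL maze.sense[north]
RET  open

CALL stack.push[north]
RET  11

CALL maze.move[north]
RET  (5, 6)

CALL maze.sense[east]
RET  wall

CALL maze.sense[west]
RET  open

CALL stack.push[west]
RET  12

CALL maze.move[west]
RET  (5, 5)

CALL maze.sense[west]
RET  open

CALL stack.push[west]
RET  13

CALL maze.move[west]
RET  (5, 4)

CALL maze.sense[west]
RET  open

CALL stack.push[west]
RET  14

CALL maze.move[west]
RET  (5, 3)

CALL maze.sense[west]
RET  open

CALL stack.push[west]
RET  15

CALL maze.move[west]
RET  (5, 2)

CALL maze.sense[west]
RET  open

CALL stack.push[west]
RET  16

CALL maze.move[west]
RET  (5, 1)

CALL maze.sense[south]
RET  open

CALL stack.push[south]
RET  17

CALL maze.move[south]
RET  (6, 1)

CALL maze.sense[west]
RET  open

CALL stack.push[west]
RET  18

CALL maze.move[west]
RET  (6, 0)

CALL maze.sense[south]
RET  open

CALL stack.push[south]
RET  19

CALL maze.move[south]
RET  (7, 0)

CALL stack.pop[]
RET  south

CALL maze.move[north]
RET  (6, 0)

CALL maze.sense[north]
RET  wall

CALL stack.pop[]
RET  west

CALL maze.move[east]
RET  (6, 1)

CALL stack.pop[]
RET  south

CALL maze.move[north]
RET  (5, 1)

CALL maze.sense[north]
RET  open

CALL stack.push[north]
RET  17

CALL maze.move[north]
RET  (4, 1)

CALL maze.sense[east]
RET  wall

CALL maze.sense[west]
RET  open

CALL stack.push[west]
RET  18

CALL maze.move[west]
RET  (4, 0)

CALL maze.sense[north]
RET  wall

CALL stack.pop[]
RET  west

CALL maze.move[east]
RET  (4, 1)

CALL maze.sense[north]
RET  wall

CALL stack.pop[]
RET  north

CALL maze.move[south]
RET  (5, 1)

CALL stack.pop[]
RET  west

CALL maze.move[east]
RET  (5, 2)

CALL stack.pop[]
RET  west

CALL maze.move[east]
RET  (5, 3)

CALL maze.sense[north]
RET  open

CALL stack.push[north]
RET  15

CALL maze.move[north]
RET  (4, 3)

CALL maze.sense[east]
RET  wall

CALL maze.sense[north]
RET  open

CALL stack.push[north]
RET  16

CALL maze.move[north]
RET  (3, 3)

CALL maze.sense[east]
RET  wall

CALL maze.sense[west]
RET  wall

CALL maze.sense[north]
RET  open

CALL stack.push[north]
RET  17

CALL maze.move[north]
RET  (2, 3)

CALL maze.sense[east]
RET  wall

CALL maze.sense[west]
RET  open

CALL stack.push[west]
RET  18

CALL maze.move[west]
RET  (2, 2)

CALL maze.sense[west]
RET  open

CALL stack.push[west]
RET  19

CALL maze.move[west]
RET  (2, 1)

CALL maze.sense[west]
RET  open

CALL stack.push[west]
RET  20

CALL maze.move[west]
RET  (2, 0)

CALL maze.sense[north]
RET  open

CALL stack.push[north]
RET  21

CALL maze.move[north]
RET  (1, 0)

CALL maze.sense[east]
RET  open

CALL stack.push[east]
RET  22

CALL maze.move[east]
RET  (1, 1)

CALL maze.sense[east]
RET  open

CALL stack.push[east]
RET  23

CALL maze.move[east]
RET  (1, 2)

CALL maze.sense[east]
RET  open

CALL stack.push[east]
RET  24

CALL maze.move[east]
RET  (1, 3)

CALL maze.sense[east]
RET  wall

CALL maze.sense[north]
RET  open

CALL stack.push[north]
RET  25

CALL maze.move[north]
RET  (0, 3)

CALL maze.sense[east]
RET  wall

CALL maze.sense[west]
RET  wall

CALL stack.pop[]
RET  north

CALL maze.move[south]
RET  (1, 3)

CALL stack.pop[]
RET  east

CALL maze.move[west]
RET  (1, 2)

CALL stack.pop[]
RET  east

CALL maze.move[west]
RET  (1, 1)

CALL maze.sense[north]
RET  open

CALL stack.push[north]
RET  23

CALL maze.move[north]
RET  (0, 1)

CALL maze.sense[west]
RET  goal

CALL maze.move[west]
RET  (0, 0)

Answer: (0, 0)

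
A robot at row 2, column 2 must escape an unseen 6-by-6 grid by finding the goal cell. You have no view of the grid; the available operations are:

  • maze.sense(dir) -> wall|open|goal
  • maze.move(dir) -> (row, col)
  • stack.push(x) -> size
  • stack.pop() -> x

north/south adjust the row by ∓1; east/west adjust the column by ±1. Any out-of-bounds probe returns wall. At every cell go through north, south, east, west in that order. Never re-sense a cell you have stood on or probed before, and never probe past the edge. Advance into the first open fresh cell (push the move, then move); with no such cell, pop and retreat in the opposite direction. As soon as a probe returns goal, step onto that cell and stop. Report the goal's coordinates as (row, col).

>> sense(dir: north)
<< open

>> push(x: north)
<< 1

>> move(dir: north)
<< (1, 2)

>> sense(dir: north)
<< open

>> push(x: north)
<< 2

>> move(dir: north)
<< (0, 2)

>> sense(dir: east)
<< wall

>> sense(dir: west)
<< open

>> push(x: west)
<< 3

>> move(dir: west)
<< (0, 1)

>> sense(dir: south)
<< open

>> push(x: south)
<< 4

>> move(dir: south)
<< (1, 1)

>> sense(dir: south)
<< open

>> push(x: south)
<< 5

>> move(dir: south)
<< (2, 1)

>> sense(dir: south)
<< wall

>> sense(dir: west)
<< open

>> push(x: west)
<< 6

>> move(dir: west)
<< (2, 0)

>> sense(dir: north)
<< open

>> push(x: north)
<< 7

>> move(dir: north)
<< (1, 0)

>> sense(dir: north)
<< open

>> push(x: north)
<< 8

>> move(dir: north)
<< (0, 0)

>> pop()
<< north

>> move(dir: south)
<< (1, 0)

>> pop()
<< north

>> move(dir: south)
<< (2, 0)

>> sense(dir: south)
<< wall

>> pop()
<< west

>> move(dir: east)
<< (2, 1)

>> pop()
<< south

>> move(dir: north)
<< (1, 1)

>> pop()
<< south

>> move(dir: north)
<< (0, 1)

>> pop()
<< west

>> move(dir: east)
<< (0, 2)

>> pop()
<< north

>> move(dir: south)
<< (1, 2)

>> sense(dir: east)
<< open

>> push(x: east)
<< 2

>> move(dir: east)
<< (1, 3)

>> sense(dir: south)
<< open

>> push(x: south)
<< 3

>> move(dir: south)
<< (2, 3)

>> sense(dir: south)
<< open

>> push(x: south)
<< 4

>> move(dir: south)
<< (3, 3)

>> sense(dir: south)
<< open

>> push(x: south)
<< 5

>> move(dir: south)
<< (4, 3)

>> sense(dir: south)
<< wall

>> sense(dir: east)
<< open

>> push(x: east)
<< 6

>> move(dir: east)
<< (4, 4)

>> sense(dir: north)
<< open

>> push(x: north)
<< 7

>> move(dir: north)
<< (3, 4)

>> sense(dir: north)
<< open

>> push(x: north)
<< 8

>> move(dir: north)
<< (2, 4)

>> sense(dir: north)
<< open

>> push(x: north)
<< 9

>> move(dir: north)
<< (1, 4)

>> sense(dir: north)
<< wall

>> sense(dir: east)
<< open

>> push(x: east)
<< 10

>> move(dir: east)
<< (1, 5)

>> sense(dir: north)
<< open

>> push(x: north)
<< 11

>> move(dir: north)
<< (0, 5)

>> pop()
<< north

>> move(dir: south)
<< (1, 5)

>> sense(dir: south)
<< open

>> push(x: south)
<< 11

>> move(dir: south)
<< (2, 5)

>> sense(dir: south)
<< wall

>> pop()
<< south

>> move(dir: north)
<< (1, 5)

>> pop()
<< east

>> move(dir: west)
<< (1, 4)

>> pop()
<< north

>> move(dir: south)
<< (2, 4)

>> pop()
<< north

>> move(dir: south)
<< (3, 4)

>> pop()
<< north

>> move(dir: south)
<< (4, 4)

>> sense(dir: south)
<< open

>> push(x: south)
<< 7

>> move(dir: south)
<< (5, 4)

>> sense(dir: east)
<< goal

>> move(dir: east)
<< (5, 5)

Answer: (5, 5)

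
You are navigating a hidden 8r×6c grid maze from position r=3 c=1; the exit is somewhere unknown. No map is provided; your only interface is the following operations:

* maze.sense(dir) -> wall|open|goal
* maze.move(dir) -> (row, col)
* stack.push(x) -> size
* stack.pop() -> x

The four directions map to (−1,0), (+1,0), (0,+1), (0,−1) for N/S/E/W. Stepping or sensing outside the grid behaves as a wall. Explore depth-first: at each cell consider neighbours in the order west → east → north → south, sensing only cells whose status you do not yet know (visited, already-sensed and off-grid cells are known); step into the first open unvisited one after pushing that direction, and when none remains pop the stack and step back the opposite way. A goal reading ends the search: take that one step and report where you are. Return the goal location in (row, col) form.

>>> sense dir=west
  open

>>> push x=west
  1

>>> move dir=west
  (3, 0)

>>> sense dir=north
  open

>>> push x=north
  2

>>> move dir=north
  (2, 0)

>>> sense dir=east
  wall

>>> sense dir=north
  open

>>> push x=north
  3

>>> move dir=north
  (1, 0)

>>> sense dir=east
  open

>>> push x=east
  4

>>> move dir=east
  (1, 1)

>>> sense dir=east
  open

>>> push x=east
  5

>>> move dir=east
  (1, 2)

>>> sense dir=east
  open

>>> push x=east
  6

>>> move dir=east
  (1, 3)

>>> sense dir=east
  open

>>> push x=east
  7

>>> move dir=east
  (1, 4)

>>> sense dir=east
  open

>>> push x=east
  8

>>> move dir=east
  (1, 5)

>>> sense dir=north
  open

>>> push x=north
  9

>>> move dir=north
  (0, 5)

>>> sense dir=west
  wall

>>> pop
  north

>>> move dir=south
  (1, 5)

>>> sense dir=south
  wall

>>> pop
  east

>>> move dir=west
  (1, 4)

>>> sense dir=south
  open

>>> push x=south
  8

>>> move dir=south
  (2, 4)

>>> sense dir=west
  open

>>> push x=west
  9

>>> move dir=west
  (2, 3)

>>> sense dir=west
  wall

>>> sense dir=south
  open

>>> push x=south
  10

>>> move dir=south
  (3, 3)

>>> sense dir=west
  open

>>> push x=west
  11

>>> move dir=west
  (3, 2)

>>> sense dir=south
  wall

>>> pop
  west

>>> move dir=east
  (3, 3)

>>> sense dir=east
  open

>>> push x=east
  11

>>> move dir=east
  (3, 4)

>>> sense dir=east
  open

>>> push x=east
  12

>>> move dir=east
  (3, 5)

>>> sense dir=south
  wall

>>> pop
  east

>>> move dir=west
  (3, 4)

>>> sense dir=south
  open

>>> push x=south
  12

>>> move dir=south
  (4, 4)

>>> sense dir=west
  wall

>>> sense dir=south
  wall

>>> pop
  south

>>> move dir=north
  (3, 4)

>>> pop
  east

>>> move dir=west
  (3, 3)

>>> pop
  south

>>> move dir=north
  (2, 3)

>>> pop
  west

>>> move dir=east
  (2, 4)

>>> pop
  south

>>> move dir=north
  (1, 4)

>>> pop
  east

>>> move dir=west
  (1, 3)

>>> sense dir=north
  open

>>> push x=north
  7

>>> move dir=north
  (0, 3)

>>> sense dir=west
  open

>>> push x=west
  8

>>> move dir=west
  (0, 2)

>>> sense dir=west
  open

>>> push x=west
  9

>>> move dir=west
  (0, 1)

>>> sense dir=west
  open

>>> push x=west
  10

>>> move dir=west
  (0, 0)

>>> pop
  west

>>> move dir=east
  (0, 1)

>>> pop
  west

>>> move dir=east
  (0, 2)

>>> pop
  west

>>> move dir=east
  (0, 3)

>>> pop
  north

>>> move dir=south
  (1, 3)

>>> pop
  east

>>> move dir=west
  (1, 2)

>>> pop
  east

>>> move dir=west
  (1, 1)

>>> pop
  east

>>> move dir=west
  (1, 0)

>>> pop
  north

>>> move dir=south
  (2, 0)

>>> pop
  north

>>> move dir=south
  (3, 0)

>>> sense dir=south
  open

>>> push x=south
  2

>>> move dir=south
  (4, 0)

>>> sense dir=east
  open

>>> push x=east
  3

>>> move dir=east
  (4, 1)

>>> sense dir=south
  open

>>> push x=south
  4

>>> move dir=south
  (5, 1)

>>> sense dir=west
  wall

>>> sense dir=east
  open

>>> push x=east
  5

>>> move dir=east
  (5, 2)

>>> sense dir=east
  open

>>> push x=east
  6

>>> move dir=east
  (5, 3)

>>> sense dir=south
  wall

>>> pop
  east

>>> move dir=west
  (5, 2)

>>> sense dir=south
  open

>>> push x=south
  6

>>> move dir=south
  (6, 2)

>>> sense dir=west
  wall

>>> sense dir=south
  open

>>> push x=south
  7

>>> move dir=south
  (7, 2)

>>> sense dir=west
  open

>>> push x=west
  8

>>> move dir=west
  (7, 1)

>>> sense dir=west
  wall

>>> pop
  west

>>> move dir=east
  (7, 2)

>>> sense dir=east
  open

>>> push x=east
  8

>>> move dir=east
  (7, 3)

>>> sense dir=east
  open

>>> push x=east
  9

>>> move dir=east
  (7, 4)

>>> sense dir=east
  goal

>>> move dir=east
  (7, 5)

Answer: (7, 5)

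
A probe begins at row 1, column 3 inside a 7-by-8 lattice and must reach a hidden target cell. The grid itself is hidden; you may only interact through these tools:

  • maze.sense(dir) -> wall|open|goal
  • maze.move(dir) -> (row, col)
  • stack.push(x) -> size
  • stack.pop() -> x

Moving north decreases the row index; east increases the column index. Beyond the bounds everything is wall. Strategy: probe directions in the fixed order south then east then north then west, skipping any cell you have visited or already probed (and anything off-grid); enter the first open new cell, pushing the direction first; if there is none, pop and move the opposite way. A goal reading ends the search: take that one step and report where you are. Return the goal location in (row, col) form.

Do: maze.sense[dir=south]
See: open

Do: stack.push[x=south]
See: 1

Do: maze.move[dir=south]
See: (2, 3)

Do: maze.sense[dir=south]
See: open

Do: stack.push[x=south]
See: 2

Do: maze.move[dir=south]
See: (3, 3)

Do: maze.sense[dir=south]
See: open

Do: stack.push[x=south]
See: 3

Do: maze.move[dir=south]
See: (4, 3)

Do: maze.sense[dir=south]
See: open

Do: stack.push[x=south]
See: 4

Do: maze.move[dir=south]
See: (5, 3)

Do: maze.sense[dir=south]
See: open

Do: stack.push[x=south]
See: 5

Do: maze.move[dir=south]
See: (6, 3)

Do: maze.sense[dir=east]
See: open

Do: stack.push[x=east]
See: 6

Do: maze.move[dir=east]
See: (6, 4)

Do: maze.sense[dir=east]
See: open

Do: stack.push[x=east]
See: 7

Do: maze.move[dir=east]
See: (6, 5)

Do: maze.sense[dir=east]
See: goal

Do: maze.move[dir=east]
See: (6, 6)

Answer: (6, 6)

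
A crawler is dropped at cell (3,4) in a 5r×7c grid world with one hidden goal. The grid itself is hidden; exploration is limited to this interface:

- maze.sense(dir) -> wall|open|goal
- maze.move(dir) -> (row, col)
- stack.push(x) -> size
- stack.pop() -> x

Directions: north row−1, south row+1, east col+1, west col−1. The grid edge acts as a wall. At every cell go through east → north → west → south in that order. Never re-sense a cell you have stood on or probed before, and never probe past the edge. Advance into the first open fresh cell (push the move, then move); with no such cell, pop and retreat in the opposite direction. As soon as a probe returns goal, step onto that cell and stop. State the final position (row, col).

~$ sense dir: east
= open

~$ push x: east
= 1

~$ move dir: east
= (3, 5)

~$ sense dir: east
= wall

~$ sense dir: north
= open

~$ push x: north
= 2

~$ move dir: north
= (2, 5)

~$ sense dir: east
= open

~$ push x: east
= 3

~$ move dir: east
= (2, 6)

~$ sense dir: north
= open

~$ push x: north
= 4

~$ move dir: north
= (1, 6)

~$ sense dir: north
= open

~$ push x: north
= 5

~$ move dir: north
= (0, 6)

~$ sense dir: west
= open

~$ push x: west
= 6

~$ move dir: west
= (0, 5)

~$ sense dir: west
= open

~$ push x: west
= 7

~$ move dir: west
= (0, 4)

~$ sense dir: west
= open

~$ push x: west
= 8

~$ move dir: west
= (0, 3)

~$ sense dir: west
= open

~$ push x: west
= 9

~$ move dir: west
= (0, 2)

~$ sense dir: west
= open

~$ push x: west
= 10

~$ move dir: west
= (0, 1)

~$ sense dir: west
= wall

~$ sense dir: south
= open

~$ push x: south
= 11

~$ move dir: south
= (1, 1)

~$ sense dir: east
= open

~$ push x: east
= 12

~$ move dir: east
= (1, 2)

~$ sense dir: east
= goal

~$ move dir: east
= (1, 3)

Answer: (1, 3)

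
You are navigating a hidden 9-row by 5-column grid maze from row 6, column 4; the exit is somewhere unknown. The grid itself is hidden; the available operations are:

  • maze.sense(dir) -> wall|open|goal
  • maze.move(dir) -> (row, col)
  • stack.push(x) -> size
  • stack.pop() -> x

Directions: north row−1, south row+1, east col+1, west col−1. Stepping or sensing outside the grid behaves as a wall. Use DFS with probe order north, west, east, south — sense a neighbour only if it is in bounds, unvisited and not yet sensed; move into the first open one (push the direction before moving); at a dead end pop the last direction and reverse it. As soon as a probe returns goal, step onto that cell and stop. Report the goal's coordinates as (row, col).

# maze.sense(dir='north') ~> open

# stack.push(x='north') ~> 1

# maze.move(dir='north') ~> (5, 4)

# maze.sense(dir='north') ~> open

# stack.push(x='north') ~> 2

# maze.move(dir='north') ~> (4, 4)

# maze.sense(dir='north') ~> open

# stack.push(x='north') ~> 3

# maze.move(dir='north') ~> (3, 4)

# maze.sense(dir='north') ~> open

# stack.push(x='north') ~> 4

# maze.move(dir='north') ~> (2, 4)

# maze.sense(dir='north') ~> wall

# maze.sense(dir='west') ~> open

# stack.push(x='west') ~> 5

# maze.move(dir='west') ~> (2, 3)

# maze.sense(dir='north') ~> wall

# maze.sense(dir='west') ~> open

# stack.push(x='west') ~> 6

# maze.move(dir='west') ~> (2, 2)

# maze.sense(dir='north') ~> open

# stack.push(x='north') ~> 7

# maze.move(dir='north') ~> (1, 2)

# maze.sense(dir='north') ~> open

# stack.push(x='north') ~> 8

# maze.move(dir='north') ~> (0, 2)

# maze.sense(dir='west') ~> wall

# maze.sense(dir='east') ~> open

# stack.push(x='east') ~> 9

# maze.move(dir='east') ~> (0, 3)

# maze.sense(dir='east') ~> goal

# maze.move(dir='east') ~> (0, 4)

Answer: (0, 4)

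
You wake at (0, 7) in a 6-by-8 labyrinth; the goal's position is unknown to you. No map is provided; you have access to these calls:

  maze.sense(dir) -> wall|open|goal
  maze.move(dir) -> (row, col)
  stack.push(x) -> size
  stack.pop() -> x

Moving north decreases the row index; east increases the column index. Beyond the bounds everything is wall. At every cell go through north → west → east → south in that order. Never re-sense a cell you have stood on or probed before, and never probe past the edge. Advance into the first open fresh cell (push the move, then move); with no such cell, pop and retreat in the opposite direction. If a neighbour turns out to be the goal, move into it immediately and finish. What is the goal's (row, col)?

$ maze.sense dir→west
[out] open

$ stack.push x→west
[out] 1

$ maze.move dir→west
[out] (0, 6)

$ maze.sense dir→west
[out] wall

$ maze.sense dir→south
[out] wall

$ stack.pop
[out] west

$ maze.move dir→east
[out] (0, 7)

$ maze.sense dir→south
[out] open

$ stack.push x→south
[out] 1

$ maze.move dir→south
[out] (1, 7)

$ maze.sense dir→south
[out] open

$ stack.push x→south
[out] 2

$ maze.move dir→south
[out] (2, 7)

$ maze.sense dir→west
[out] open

$ stack.push x→west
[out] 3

$ maze.move dir→west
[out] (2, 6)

$ maze.sense dir→west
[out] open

$ stack.push x→west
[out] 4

$ maze.move dir→west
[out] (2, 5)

$ maze.sense dir→north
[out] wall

$ maze.sense dir→west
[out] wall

$ maze.sense dir→south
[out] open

$ stack.push x→south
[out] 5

$ maze.move dir→south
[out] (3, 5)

$ maze.sense dir→west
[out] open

$ stack.push x→west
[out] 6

$ maze.move dir→west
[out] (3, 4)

$ maze.sense dir→west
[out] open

$ stack.push x→west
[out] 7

$ maze.move dir→west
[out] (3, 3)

$ maze.sense dir→north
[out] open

$ stack.push x→north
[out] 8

$ maze.move dir→north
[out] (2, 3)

$ maze.sense dir→north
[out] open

$ stack.push x→north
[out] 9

$ maze.move dir→north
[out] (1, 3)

$ maze.sense dir→north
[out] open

$ stack.push x→north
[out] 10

$ maze.move dir→north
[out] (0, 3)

$ maze.sense dir→west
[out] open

$ stack.push x→west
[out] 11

$ maze.move dir→west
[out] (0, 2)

$ maze.sense dir→west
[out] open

$ stack.push x→west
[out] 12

$ maze.move dir→west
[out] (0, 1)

$ maze.sense dir→west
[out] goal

$ maze.move dir→west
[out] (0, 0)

Answer: (0, 0)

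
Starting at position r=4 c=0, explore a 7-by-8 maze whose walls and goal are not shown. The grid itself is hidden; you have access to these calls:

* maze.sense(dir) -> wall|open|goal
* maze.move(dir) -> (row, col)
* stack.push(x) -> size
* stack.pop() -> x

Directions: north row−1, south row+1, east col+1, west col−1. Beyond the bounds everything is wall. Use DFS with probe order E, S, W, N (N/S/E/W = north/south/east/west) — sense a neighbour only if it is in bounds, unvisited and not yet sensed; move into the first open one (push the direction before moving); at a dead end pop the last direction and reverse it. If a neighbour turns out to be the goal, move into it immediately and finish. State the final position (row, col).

→ maze.sense(dir→east)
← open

→ stack.push(x→east)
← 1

→ maze.move(dir→east)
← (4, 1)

→ maze.sense(dir→east)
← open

→ stack.push(x→east)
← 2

→ maze.move(dir→east)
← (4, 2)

→ maze.sense(dir→east)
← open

→ stack.push(x→east)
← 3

→ maze.move(dir→east)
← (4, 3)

→ maze.sense(dir→east)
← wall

→ maze.sense(dir→south)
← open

→ stack.push(x→south)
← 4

→ maze.move(dir→south)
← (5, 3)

→ maze.sense(dir→east)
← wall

→ maze.sense(dir→south)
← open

→ stack.push(x→south)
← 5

→ maze.move(dir→south)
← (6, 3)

→ maze.sense(dir→east)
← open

→ stack.push(x→east)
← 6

→ maze.move(dir→east)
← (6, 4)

→ maze.sense(dir→east)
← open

→ stack.push(x→east)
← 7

→ maze.move(dir→east)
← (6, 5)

→ maze.sense(dir→east)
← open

→ stack.push(x→east)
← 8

→ maze.move(dir→east)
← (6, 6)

→ maze.sense(dir→east)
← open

→ stack.push(x→east)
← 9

→ maze.move(dir→east)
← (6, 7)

→ maze.sense(dir→north)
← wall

→ stack.pop()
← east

→ maze.move(dir→west)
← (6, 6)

→ maze.sense(dir→north)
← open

→ stack.push(x→north)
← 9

→ maze.move(dir→north)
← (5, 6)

→ maze.sense(dir→west)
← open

→ stack.push(x→west)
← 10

→ maze.move(dir→west)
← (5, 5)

→ maze.sense(dir→north)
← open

→ stack.push(x→north)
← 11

→ maze.move(dir→north)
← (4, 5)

→ maze.sense(dir→east)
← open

→ stack.push(x→east)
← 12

→ maze.move(dir→east)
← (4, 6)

→ maze.sense(dir→east)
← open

→ stack.push(x→east)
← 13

→ maze.move(dir→east)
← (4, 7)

→ maze.sense(dir→north)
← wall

→ stack.pop()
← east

→ maze.move(dir→west)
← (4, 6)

→ maze.sense(dir→north)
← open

→ stack.push(x→north)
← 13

→ maze.move(dir→north)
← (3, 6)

→ maze.sense(dir→west)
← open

→ stack.push(x→west)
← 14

→ maze.move(dir→west)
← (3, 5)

→ maze.sense(dir→west)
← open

→ stack.push(x→west)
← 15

→ maze.move(dir→west)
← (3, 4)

→ maze.sense(dir→west)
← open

→ stack.push(x→west)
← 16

→ maze.move(dir→west)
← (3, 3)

→ maze.sense(dir→west)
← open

→ stack.push(x→west)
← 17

→ maze.move(dir→west)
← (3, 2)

→ maze.sense(dir→west)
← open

→ stack.push(x→west)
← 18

→ maze.move(dir→west)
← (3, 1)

→ maze.sense(dir→west)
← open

→ stack.push(x→west)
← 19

→ maze.move(dir→west)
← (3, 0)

→ maze.sense(dir→north)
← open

→ stack.push(x→north)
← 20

→ maze.move(dir→north)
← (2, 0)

→ maze.sense(dir→east)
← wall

→ maze.sense(dir→north)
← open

→ stack.push(x→north)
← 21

→ maze.move(dir→north)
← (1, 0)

→ maze.sense(dir→east)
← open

→ stack.push(x→east)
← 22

→ maze.move(dir→east)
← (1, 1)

→ maze.sense(dir→east)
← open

→ stack.push(x→east)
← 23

→ maze.move(dir→east)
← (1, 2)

→ maze.sense(dir→east)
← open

→ stack.push(x→east)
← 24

→ maze.move(dir→east)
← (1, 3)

→ maze.sense(dir→east)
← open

→ stack.push(x→east)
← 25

→ maze.move(dir→east)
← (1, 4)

→ maze.sense(dir→east)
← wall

→ maze.sense(dir→south)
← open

→ stack.push(x→south)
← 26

→ maze.move(dir→south)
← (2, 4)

→ maze.sense(dir→east)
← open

→ stack.push(x→east)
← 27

→ maze.move(dir→east)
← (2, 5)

→ maze.sense(dir→east)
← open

→ stack.push(x→east)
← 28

→ maze.move(dir→east)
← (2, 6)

→ maze.sense(dir→east)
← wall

→ maze.sense(dir→north)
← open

→ stack.push(x→north)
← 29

→ maze.move(dir→north)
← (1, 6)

→ maze.sense(dir→east)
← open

→ stack.push(x→east)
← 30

→ maze.move(dir→east)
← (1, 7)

→ maze.sense(dir→north)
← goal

→ maze.move(dir→north)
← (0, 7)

Answer: (0, 7)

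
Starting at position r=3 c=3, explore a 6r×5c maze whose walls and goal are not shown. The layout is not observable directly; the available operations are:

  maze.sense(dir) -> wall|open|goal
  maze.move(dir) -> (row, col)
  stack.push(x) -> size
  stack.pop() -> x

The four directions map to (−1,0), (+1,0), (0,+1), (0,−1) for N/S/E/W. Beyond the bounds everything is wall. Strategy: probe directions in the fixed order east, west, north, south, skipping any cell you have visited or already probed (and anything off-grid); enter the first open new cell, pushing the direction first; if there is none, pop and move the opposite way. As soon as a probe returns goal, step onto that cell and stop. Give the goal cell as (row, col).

$ maze.sense dir='east'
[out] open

$ stack.push x='east'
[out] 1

$ maze.move dir='east'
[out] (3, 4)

$ maze.sense dir='north'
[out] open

$ stack.push x='north'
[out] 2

$ maze.move dir='north'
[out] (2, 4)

$ maze.sense dir='west'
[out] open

$ stack.push x='west'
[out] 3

$ maze.move dir='west'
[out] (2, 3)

$ maze.sense dir='west'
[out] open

$ stack.push x='west'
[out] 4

$ maze.move dir='west'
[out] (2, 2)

$ maze.sense dir='west'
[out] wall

$ maze.sense dir='north'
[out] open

$ stack.push x='north'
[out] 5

$ maze.move dir='north'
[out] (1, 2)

$ maze.sense dir='east'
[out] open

$ stack.push x='east'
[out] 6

$ maze.move dir='east'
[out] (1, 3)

$ maze.sense dir='east'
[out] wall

$ maze.sense dir='north'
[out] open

$ stack.push x='north'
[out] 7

$ maze.move dir='north'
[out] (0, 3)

$ maze.sense dir='east'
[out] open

$ stack.push x='east'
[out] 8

$ maze.move dir='east'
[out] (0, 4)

$ stack.pop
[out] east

$ maze.move dir='west'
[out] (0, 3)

$ maze.sense dir='west'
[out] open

$ stack.push x='west'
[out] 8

$ maze.move dir='west'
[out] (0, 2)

$ maze.sense dir='west'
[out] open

$ stack.push x='west'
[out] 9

$ maze.move dir='west'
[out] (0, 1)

$ maze.sense dir='west'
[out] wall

$ maze.sense dir='south'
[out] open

$ stack.push x='south'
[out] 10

$ maze.move dir='south'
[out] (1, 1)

$ maze.sense dir='west'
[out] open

$ stack.push x='west'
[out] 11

$ maze.move dir='west'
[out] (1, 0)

$ maze.sense dir='south'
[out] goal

$ maze.move dir='south'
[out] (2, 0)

Answer: (2, 0)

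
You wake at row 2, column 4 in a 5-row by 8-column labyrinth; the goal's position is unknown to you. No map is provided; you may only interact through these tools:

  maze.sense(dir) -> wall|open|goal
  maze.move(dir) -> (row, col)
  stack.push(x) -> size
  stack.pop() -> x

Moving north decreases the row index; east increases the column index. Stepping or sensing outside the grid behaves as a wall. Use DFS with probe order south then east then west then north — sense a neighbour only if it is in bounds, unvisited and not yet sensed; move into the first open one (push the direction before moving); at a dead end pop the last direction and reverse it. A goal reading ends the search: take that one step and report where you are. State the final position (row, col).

> sense dir→south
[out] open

> push x→south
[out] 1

> move dir→south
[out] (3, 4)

> sense dir→south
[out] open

> push x→south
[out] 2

> move dir→south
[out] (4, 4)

> sense dir→east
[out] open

> push x→east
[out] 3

> move dir→east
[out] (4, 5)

> sense dir→east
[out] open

> push x→east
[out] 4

> move dir→east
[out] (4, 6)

> sense dir→east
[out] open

> push x→east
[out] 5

> move dir→east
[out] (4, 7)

> sense dir→north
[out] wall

> pop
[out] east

> move dir→west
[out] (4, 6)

> sense dir→north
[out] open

> push x→north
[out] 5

> move dir→north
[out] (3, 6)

> sense dir→west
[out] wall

> sense dir→north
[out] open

> push x→north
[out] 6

> move dir→north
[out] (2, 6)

> sense dir→east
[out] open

> push x→east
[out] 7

> move dir→east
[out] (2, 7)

> sense dir→north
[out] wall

> pop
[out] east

> move dir→west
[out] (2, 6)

> sense dir→west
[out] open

> push x→west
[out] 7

> move dir→west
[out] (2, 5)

> sense dir→north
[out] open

> push x→north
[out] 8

> move dir→north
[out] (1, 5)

> sense dir→east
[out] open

> push x→east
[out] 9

> move dir→east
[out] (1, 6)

> sense dir→north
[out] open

> push x→north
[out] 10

> move dir→north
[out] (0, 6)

> sense dir→east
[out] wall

> sense dir→west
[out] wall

> pop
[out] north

> move dir→south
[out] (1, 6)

> pop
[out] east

> move dir→west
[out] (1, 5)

> sense dir→west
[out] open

> push x→west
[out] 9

> move dir→west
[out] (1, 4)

> sense dir→west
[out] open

> push x→west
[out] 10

> move dir→west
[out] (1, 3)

> sense dir→south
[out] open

> push x→south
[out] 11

> move dir→south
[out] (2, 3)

> sense dir→south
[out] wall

> sense dir→west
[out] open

> push x→west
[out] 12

> move dir→west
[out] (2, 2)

> sense dir→south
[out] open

> push x→south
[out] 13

> move dir→south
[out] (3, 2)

> sense dir→south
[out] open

> push x→south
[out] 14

> move dir→south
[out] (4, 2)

> sense dir→east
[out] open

> push x→east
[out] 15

> move dir→east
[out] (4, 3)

> pop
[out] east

> move dir→west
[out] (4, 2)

> sense dir→west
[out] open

> push x→west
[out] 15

> move dir→west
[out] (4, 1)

> sense dir→west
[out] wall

> sense dir→north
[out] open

> push x→north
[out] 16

> move dir→north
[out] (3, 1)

> sense dir→west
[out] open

> push x→west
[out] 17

> move dir→west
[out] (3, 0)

> sense dir→north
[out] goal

> move dir→north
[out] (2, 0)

Answer: (2, 0)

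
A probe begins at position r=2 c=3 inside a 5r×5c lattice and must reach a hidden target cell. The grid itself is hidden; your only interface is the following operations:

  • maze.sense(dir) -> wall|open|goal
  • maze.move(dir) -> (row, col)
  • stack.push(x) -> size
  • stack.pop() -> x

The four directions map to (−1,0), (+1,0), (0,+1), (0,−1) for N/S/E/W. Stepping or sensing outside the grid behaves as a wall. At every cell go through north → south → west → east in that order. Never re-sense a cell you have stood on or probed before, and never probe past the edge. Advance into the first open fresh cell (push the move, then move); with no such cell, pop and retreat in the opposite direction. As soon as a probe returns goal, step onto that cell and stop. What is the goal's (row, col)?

>> maze.sense(north)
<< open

>> stack.push(north)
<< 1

>> maze.move(north)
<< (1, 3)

>> maze.sense(north)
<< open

>> stack.push(north)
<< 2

>> maze.move(north)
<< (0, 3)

>> maze.sense(west)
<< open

>> stack.push(west)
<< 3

>> maze.move(west)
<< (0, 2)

>> maze.sense(south)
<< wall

>> maze.sense(west)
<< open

>> stack.push(west)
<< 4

>> maze.move(west)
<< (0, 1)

>> maze.sense(south)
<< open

>> stack.push(south)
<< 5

>> maze.move(south)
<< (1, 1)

>> maze.sense(south)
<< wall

>> maze.sense(west)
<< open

>> stack.push(west)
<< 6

>> maze.move(west)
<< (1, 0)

>> maze.sense(north)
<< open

>> stack.push(north)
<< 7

>> maze.move(north)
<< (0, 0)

>> stack.pop()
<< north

>> maze.move(south)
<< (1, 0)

>> maze.sense(south)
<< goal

>> maze.move(south)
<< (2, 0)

Answer: (2, 0)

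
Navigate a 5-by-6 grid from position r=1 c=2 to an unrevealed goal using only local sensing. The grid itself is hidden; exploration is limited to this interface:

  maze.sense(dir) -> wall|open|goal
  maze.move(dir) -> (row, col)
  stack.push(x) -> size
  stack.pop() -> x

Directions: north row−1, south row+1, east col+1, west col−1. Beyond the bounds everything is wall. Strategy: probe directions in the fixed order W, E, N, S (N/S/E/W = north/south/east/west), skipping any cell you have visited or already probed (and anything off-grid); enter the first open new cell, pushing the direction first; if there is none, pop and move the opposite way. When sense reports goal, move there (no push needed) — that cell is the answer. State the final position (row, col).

Step: maze.sense[dir→west]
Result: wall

Step: maze.sense[dir→east]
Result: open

Step: stack.push[x→east]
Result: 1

Step: maze.move[dir→east]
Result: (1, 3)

Step: maze.sense[dir→east]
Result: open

Step: stack.push[x→east]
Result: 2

Step: maze.move[dir→east]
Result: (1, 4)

Step: maze.sense[dir→east]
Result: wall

Step: maze.sense[dir→north]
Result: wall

Step: maze.sense[dir→south]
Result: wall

Step: stack.pop[]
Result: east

Step: maze.move[dir→west]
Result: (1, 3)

Step: maze.sense[dir→north]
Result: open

Step: stack.push[x→north]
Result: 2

Step: maze.move[dir→north]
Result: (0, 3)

Step: maze.sense[dir→west]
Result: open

Step: stack.push[x→west]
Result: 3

Step: maze.move[dir→west]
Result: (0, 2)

Step: maze.sense[dir→west]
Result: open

Step: stack.push[x→west]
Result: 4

Step: maze.move[dir→west]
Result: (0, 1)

Step: maze.sense[dir→west]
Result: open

Step: stack.push[x→west]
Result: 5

Step: maze.move[dir→west]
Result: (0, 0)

Step: maze.sense[dir→south]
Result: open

Step: stack.push[x→south]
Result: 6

Step: maze.move[dir→south]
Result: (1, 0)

Step: maze.sense[dir→south]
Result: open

Step: stack.push[x→south]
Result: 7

Step: maze.move[dir→south]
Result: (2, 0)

Step: maze.sense[dir→east]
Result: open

Step: stack.push[x→east]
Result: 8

Step: maze.move[dir→east]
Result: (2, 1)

Step: maze.sense[dir→east]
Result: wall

Step: maze.sense[dir→south]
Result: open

Step: stack.push[x→south]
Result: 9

Step: maze.move[dir→south]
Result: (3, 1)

Step: maze.sense[dir→west]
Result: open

Step: stack.push[x→west]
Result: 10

Step: maze.move[dir→west]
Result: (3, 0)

Step: maze.sense[dir→south]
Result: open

Step: stack.push[x→south]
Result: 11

Step: maze.move[dir→south]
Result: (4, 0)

Step: maze.sense[dir→east]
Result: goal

Step: maze.move[dir→east]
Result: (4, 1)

Answer: (4, 1)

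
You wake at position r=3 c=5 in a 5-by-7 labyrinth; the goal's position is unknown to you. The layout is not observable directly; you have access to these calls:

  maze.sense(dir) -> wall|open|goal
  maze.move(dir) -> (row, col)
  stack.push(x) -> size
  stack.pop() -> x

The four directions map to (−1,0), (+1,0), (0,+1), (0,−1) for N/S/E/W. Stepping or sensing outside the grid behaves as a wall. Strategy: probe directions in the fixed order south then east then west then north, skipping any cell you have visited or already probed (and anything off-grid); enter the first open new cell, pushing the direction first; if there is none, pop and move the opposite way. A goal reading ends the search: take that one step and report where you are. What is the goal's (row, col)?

% maze.sense south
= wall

% maze.sense east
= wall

% maze.sense west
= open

% stack.push west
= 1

% maze.move west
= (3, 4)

% maze.sense south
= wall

% maze.sense west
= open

% stack.push west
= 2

% maze.move west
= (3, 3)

% maze.sense south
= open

% stack.push south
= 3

% maze.move south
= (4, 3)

% maze.sense west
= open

% stack.push west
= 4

% maze.move west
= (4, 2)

% maze.sense west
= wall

% maze.sense north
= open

% stack.push north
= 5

% maze.move north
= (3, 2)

% maze.sense west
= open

% stack.push west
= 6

% maze.move west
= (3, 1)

% maze.sense west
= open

% stack.push west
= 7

% maze.move west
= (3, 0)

% maze.sense south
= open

% stack.push south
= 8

% maze.move south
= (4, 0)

% stack.pop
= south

% maze.move north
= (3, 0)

% maze.sense north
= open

% stack.push north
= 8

% maze.move north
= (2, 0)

% maze.sense east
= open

% stack.push east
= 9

% maze.move east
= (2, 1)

% maze.sense east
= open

% stack.push east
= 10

% maze.move east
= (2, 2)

% maze.sense east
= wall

% maze.sense north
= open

% stack.push north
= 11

% maze.move north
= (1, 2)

% maze.sense east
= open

% stack.push east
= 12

% maze.move east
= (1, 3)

% maze.sense east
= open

% stack.push east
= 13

% maze.move east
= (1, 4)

% maze.sense south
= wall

% maze.sense east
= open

% stack.push east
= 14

% maze.move east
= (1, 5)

% maze.sense south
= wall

% maze.sense east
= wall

% maze.sense north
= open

% stack.push north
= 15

% maze.move north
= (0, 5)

% maze.sense east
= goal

% maze.move east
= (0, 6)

Answer: (0, 6)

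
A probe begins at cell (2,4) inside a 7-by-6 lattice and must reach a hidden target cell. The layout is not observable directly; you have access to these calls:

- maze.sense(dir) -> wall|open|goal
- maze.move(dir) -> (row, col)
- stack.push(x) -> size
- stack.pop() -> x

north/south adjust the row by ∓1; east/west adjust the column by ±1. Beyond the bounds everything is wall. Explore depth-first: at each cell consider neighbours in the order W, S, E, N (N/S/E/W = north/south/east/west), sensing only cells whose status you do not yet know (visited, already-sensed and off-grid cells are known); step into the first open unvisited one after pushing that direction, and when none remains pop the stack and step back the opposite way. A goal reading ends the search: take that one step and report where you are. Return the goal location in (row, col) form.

Action: maze.sense[dir=west]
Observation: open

Action: stack.push[x=west]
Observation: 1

Action: maze.move[dir=west]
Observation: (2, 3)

Action: maze.sense[dir=west]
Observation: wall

Action: maze.sense[dir=south]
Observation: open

Action: stack.push[x=south]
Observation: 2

Action: maze.move[dir=south]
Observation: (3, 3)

Action: maze.sense[dir=west]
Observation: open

Action: stack.push[x=west]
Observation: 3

Action: maze.move[dir=west]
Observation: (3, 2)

Action: maze.sense[dir=west]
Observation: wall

Action: maze.sense[dir=south]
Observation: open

Action: stack.push[x=south]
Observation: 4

Action: maze.move[dir=south]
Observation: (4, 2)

Action: maze.sense[dir=west]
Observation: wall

Action: maze.sense[dir=south]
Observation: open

Action: stack.push[x=south]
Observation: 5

Action: maze.move[dir=south]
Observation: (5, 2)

Action: maze.sense[dir=west]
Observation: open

Action: stack.push[x=west]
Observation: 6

Action: maze.move[dir=west]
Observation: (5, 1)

Action: maze.sense[dir=west]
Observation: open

Action: stack.push[x=west]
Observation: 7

Action: maze.move[dir=west]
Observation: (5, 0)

Action: maze.sense[dir=south]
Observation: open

Action: stack.push[x=south]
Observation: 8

Action: maze.move[dir=south]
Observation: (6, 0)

Action: maze.sense[dir=east]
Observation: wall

Action: stack.pop[]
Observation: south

Action: maze.move[dir=north]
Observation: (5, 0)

Action: maze.sense[dir=north]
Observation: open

Action: stack.push[x=north]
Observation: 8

Action: maze.move[dir=north]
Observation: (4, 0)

Action: maze.sense[dir=north]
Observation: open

Action: stack.push[x=north]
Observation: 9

Action: maze.move[dir=north]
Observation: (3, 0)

Action: maze.sense[dir=north]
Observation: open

Action: stack.push[x=north]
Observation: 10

Action: maze.move[dir=north]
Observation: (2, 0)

Action: maze.sense[dir=east]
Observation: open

Action: stack.push[x=east]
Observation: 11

Action: maze.move[dir=east]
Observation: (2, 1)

Action: maze.sense[dir=north]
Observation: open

Action: stack.push[x=north]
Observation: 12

Action: maze.move[dir=north]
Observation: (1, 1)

Action: maze.sense[dir=west]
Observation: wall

Action: maze.sense[dir=east]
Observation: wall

Action: maze.sense[dir=north]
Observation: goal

Action: maze.move[dir=north]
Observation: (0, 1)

Answer: (0, 1)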